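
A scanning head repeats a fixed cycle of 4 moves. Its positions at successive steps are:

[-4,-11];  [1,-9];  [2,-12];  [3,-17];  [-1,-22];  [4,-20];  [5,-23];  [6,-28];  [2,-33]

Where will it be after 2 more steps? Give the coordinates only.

Step-to-step displacements: [+5,+2], [+1,-3], [+1,-5], [-4,-5], [+5,+2], [+1,-3], [+1,-5], [-4,-5] — a repeating cycle of length 4.
step 9: apply [+5,+2] → [7,-31]
step 10: apply [+1,-3] → [8,-34]

[8,-34]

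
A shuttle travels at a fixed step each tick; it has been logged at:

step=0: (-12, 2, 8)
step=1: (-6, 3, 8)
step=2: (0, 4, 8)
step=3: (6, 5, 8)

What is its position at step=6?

Each step adds (+6, +1, +0) to the position.
step 4: (6, 5, 8) + (+6, +1, +0) → (12, 6, 8)
step 5: (12, 6, 8) + (+6, +1, +0) → (18, 7, 8)
step 6: (18, 7, 8) + (+6, +1, +0) → (24, 8, 8)

(24, 8, 8)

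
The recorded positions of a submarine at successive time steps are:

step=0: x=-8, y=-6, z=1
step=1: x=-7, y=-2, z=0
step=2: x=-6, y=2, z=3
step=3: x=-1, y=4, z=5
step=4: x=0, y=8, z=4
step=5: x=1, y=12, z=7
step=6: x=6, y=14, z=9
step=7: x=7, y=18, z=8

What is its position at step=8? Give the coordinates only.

The moves between consecutive positions are (+1, +4, -1), (+1, +4, +3), (+5, +2, +2), (+1, +4, -1), (+1, +4, +3), (+5, +2, +2), (+1, +4, -1); they repeat the 3-cycle [(+1, +4, -1), (+1, +4, +3), (+5, +2, +2)].
step 8: apply (+1, +4, +3) → x=8, y=22, z=11

x=8, y=22, z=11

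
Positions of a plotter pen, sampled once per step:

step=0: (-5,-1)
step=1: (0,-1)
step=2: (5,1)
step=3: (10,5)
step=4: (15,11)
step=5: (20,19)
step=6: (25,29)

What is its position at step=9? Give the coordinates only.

Taking differences between consecutive positions: (+5,+0), (+5,+2), (+5,+4), (+5,+6), (+5,+8), (+5,+10). These grow by (+0,+2) each step.
step 7: (25,29) + (+5,+12) → (30,41)
step 8: (30,41) + (+5,+14) → (35,55)
step 9: (35,55) + (+5,+16) → (40,71)

(40,71)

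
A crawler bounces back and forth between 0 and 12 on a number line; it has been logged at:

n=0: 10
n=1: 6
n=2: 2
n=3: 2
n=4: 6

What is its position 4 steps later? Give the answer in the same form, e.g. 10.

The value reflects between 0 and 12, moving 4 per step.
  step 5: 6 → 10
  step 6: 10 → 10
  step 7: 10 → 6
  step 8: 6 → 2

2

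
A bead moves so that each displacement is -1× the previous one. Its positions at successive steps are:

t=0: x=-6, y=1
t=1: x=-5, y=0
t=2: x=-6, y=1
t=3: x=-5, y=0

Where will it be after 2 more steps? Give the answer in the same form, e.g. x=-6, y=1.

x=-5, y=0

Consecutive displacements (+1, -1), (-1, +1), (+1, -1) scale by a factor of -1 each step.
step 4: x=-5, y=0 + (-1, +1) → x=-6, y=1
step 5: x=-6, y=1 + (+1, -1) → x=-5, y=0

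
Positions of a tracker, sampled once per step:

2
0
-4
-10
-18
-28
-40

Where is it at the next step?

-54

Successive displacements: -2, -4, -6, -8, -10, -12 — each changes by -2.
step 7: -40 − 14 → -54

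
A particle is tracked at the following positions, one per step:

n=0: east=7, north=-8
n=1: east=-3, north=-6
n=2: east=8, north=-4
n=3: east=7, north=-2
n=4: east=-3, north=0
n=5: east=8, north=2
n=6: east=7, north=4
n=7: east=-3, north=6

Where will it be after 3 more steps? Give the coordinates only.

east=-3, north=12

East: cycles through 7, -3, 8 every 3 steps. Step 10 lands at position 1 of the cycle → -3.
North: linear, +2 per step → 12 at step 10.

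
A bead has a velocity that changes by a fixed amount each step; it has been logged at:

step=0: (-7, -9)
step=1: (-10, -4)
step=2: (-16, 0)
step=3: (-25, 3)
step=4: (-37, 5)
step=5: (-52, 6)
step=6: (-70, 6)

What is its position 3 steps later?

Successive displacements: (-3, +5), (-6, +4), (-9, +3), (-12, +2), (-15, +1), (-18, +0) — each changes by (-3, -1).
step 7: (-70, 6) + (-21, -1) → (-91, 5)
step 8: (-91, 5) + (-24, -2) → (-115, 3)
step 9: (-115, 3) + (-27, -3) → (-142, 0)

(-142, 0)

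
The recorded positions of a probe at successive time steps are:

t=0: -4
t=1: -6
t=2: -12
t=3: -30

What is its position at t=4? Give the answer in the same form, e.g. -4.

-84

Consecutive displacements -2, -6, -18 scale by a factor of 3 each step.
step 4: -30 − 54 → -84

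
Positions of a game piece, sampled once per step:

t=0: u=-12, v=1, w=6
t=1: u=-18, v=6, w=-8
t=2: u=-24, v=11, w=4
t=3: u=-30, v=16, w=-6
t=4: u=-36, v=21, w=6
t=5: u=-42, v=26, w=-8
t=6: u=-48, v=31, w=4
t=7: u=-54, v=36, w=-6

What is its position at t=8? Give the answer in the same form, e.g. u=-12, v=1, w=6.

u=-60, v=41, w=6

The u coordinate changes by -6 each step, so at step 8 it is -12 + 8·(-6) = -60.
The v coordinate changes by +5 each step, so at step 8 it is 1 + 8·(5) = 41.
The w coordinate repeats the cycle [6, -8, 4, -6] with period 4; step 8 mod 4 = 0, giving 6.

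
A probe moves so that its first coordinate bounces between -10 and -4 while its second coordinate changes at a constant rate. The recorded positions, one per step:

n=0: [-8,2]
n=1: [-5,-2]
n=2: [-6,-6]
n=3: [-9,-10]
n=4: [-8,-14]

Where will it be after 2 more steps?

[-6,-22]

The first coordinate reflects between -10 and -4, moving 3 per step.
  step 5: -8 → -5
  step 6: -5 → -6
The second coordinate changes by -4 each step: at step 6 it is -22.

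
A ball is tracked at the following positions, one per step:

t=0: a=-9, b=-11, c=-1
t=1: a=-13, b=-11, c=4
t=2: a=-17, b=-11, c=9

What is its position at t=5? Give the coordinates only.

a=-29, b=-11, c=24

The position changes by (-4, +0, +5) every step.
step 3: a=-17, b=-11, c=9 + (-4, +0, +5) → a=-21, b=-11, c=14
step 4: a=-21, b=-11, c=14 + (-4, +0, +5) → a=-25, b=-11, c=19
step 5: a=-25, b=-11, c=19 + (-4, +0, +5) → a=-29, b=-11, c=24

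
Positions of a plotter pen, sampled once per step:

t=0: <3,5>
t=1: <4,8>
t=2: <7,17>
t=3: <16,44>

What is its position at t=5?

Step-to-step displacements: <+1,+3>, <+3,+9>, <+9,+27>; each is 3× the previous.
step 4: <16,44> + <+27,+81> → <43,125>
step 5: <43,125> + <+81,+243> → <124,368>

<124,368>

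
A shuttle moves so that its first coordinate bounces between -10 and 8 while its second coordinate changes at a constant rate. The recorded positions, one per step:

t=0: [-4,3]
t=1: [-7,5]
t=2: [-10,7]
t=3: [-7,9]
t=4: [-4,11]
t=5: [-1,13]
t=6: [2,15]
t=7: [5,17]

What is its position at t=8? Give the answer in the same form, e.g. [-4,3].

[8,19]

The first coordinate travels 3 per step and bounces off the walls at -10 and 8.
  step 8: 5 → 8
The second coordinate changes by +2 each step: at step 8 it is 19.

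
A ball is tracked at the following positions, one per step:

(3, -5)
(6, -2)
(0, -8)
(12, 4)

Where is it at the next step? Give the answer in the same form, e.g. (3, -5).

(-12, -20)

The jumps are (+3, +3), (-6, -6), (+12, +12) — a geometric progression with ratio -2.
step 4: (12, 4) + (-24, -24) → (-12, -20)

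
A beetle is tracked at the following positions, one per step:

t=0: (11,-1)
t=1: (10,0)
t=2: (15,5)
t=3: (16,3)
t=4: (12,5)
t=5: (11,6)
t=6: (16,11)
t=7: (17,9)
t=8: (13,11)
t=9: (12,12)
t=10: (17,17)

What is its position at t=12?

The moves between consecutive positions are (-1,+1), (+5,+5), (+1,-2), (-4,+2), (-1,+1), (+5,+5), (+1,-2), (-4,+2), (-1,+1), (+5,+5); they repeat the 4-cycle [(-1,+1), (+5,+5), (+1,-2), (-4,+2)].
step 11: apply (+1,-2) → (18,15)
step 12: apply (-4,+2) → (14,17)

(14,17)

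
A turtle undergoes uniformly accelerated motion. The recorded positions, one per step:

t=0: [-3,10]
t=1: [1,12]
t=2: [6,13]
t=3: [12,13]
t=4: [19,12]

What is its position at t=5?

Taking differences between consecutive positions: [+4,+2], [+5,+1], [+6,+0], [+7,-1]. These grow by [+1,-1] each step.
step 5: [19,12] + [+8,-2] → [27,10]

[27,10]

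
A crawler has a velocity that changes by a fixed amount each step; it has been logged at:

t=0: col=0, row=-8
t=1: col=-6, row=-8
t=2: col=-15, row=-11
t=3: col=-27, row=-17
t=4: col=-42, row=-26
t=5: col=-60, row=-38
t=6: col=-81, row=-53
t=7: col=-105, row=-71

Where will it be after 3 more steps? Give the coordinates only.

col=-195, row=-143

Taking differences between consecutive positions: (-6,+0), (-9,-3), (-12,-6), (-15,-9), (-18,-12), (-21,-15), (-24,-18). These grow by (-3,-3) each step.
step 8: col=-105, row=-71 + (-27,-21) → col=-132, row=-92
step 9: col=-132, row=-92 + (-30,-24) → col=-162, row=-116
step 10: col=-162, row=-116 + (-33,-27) → col=-195, row=-143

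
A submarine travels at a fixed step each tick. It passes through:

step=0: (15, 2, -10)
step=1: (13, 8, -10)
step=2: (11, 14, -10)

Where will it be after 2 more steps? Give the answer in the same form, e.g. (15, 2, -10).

Constant displacement of (-2, +6, +0) per step.
step 3: (11, 14, -10) + (-2, +6, +0) → (9, 20, -10)
step 4: (9, 20, -10) + (-2, +6, +0) → (7, 26, -10)

(7, 26, -10)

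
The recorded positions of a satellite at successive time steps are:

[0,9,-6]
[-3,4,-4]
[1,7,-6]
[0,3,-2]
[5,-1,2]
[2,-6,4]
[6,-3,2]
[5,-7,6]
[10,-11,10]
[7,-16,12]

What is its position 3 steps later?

[15,-21,18]

The moves between consecutive positions are [-3,-5,+2], [+4,+3,-2], [-1,-4,+4], [+5,-4,+4], [-3,-5,+2], [+4,+3,-2], [-1,-4,+4], [+5,-4,+4], [-3,-5,+2]; they repeat the 4-cycle [[-3,-5,+2], [+4,+3,-2], [-1,-4,+4], [+5,-4,+4]].
step 10: apply [+4,+3,-2] → [11,-13,10]
step 11: apply [-1,-4,+4] → [10,-17,14]
step 12: apply [+5,-4,+4] → [15,-21,18]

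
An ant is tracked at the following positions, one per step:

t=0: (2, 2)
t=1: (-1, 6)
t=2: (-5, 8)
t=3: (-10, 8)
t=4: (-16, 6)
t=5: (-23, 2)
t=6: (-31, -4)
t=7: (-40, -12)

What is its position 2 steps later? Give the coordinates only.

(-61, -34)

First differences are (-3, +4), (-4, +2), (-5, +0), (-6, -2), (-7, -4), (-8, -6), (-9, -8); their common second difference is (-1, -2) (constant acceleration).
step 8: (-40, -12) + (-10, -10) → (-50, -22)
step 9: (-50, -22) + (-11, -12) → (-61, -34)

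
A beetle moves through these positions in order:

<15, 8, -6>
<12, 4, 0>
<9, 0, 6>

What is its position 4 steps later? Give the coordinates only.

<-3, -16, 30>

The position changes by <-3, -4, +6> every step.
step 3: <9, 0, 6> + <-3, -4, +6> → <6, -4, 12>
step 4: <6, -4, 12> + <-3, -4, +6> → <3, -8, 18>
step 5: <3, -8, 18> + <-3, -4, +6> → <0, -12, 24>
step 6: <0, -12, 24> + <-3, -4, +6> → <-3, -16, 30>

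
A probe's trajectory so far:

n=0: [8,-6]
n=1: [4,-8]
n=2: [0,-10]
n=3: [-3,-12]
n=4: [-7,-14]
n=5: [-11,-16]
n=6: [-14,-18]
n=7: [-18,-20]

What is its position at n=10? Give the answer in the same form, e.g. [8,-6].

Differencing gives [-4,-2], [-4,-2], [-3,-2], [-4,-2], [-4,-2], [-3,-2], [-4,-2]. This is the pattern [-4,-2], [-4,-2], [-3,-2] repeated.
step 8: apply [-4,-2] → [-22,-22]
step 9: apply [-3,-2] → [-25,-24]
step 10: apply [-4,-2] → [-29,-26]

[-29,-26]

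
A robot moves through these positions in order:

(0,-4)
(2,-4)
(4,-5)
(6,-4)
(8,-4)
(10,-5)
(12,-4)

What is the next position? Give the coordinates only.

(14,-4)

The first coordinate changes by +2 each step, so at step 7 it is 0 + 7·(2) = 14.
The second coordinate repeats the cycle [-4, -4, -5] with period 3; step 7 mod 3 = 1, giving -4.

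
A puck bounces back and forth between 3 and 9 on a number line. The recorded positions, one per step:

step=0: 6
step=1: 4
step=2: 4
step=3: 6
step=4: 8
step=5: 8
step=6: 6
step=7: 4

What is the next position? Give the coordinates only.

The value travels 2 per step and bounces off the walls at 3 and 9.
  step 8: 4 → 4

4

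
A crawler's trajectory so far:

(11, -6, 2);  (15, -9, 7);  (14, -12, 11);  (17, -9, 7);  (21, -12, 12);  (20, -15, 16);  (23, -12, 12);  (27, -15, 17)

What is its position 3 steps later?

(33, -18, 22)

Differencing gives (+4, -3, +5), (-1, -3, +4), (+3, +3, -4), (+4, -3, +5), (-1, -3, +4), (+3, +3, -4), (+4, -3, +5). This is the pattern (+4, -3, +5), (-1, -3, +4), (+3, +3, -4) repeated.
step 8: apply (-1, -3, +4) → (26, -18, 21)
step 9: apply (+3, +3, -4) → (29, -15, 17)
step 10: apply (+4, -3, +5) → (33, -18, 22)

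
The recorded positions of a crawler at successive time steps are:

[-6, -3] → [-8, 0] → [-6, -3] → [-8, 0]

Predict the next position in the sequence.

Step-to-step displacements: [-2, +3], [+2, -3], [-2, +3]; each is -1× the previous.
step 4: [-8, 0] + [+2, -3] → [-6, -3]

[-6, -3]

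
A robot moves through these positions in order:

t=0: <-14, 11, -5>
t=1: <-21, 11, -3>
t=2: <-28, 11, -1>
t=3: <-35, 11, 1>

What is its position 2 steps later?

Constant displacement of <-7, +0, +2> per step.
step 4: <-35, 11, 1> + <-7, +0, +2> → <-42, 11, 3>
step 5: <-42, 11, 3> + <-7, +0, +2> → <-49, 11, 5>

<-49, 11, 5>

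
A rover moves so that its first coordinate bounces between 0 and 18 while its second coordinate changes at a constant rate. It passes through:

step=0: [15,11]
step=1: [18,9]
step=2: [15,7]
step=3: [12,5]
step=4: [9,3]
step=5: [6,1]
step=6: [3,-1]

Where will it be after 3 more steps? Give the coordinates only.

[6,-7]

The first coordinate travels 3 per step and bounces off the walls at 0 and 18.
  step 7: 3 → 0
  step 8: 0 → 3
  step 9: 3 → 6
The second coordinate changes by -2 each step: at step 9 it is -7.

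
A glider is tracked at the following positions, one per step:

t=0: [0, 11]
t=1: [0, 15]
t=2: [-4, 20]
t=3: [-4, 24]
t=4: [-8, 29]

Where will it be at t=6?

The moves between consecutive positions are [+0, +4], [-4, +5], [+0, +4], [-4, +5]; they repeat the 2-cycle [[+0, +4], [-4, +5]].
step 5: apply [+0, +4] → [-8, 33]
step 6: apply [-4, +5] → [-12, 38]

[-12, 38]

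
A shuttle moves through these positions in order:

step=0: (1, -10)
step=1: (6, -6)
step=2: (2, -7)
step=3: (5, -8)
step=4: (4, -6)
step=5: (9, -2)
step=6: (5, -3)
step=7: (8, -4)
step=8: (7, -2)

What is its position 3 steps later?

Differencing gives (+5, +4), (-4, -1), (+3, -1), (-1, +2), (+5, +4), (-4, -1), (+3, -1), (-1, +2). This is the pattern (+5, +4), (-4, -1), (+3, -1), (-1, +2) repeated.
step 9: apply (+5, +4) → (12, 2)
step 10: apply (-4, -1) → (8, 1)
step 11: apply (+3, -1) → (11, 0)

(11, 0)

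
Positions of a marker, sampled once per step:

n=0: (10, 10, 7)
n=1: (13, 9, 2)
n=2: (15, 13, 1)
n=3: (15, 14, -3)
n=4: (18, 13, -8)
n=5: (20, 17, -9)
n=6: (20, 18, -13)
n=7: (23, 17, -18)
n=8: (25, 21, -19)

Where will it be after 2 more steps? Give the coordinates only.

The moves between consecutive positions are (+3, -1, -5), (+2, +4, -1), (+0, +1, -4), (+3, -1, -5), (+2, +4, -1), (+0, +1, -4), (+3, -1, -5), (+2, +4, -1); they repeat the 3-cycle [(+3, -1, -5), (+2, +4, -1), (+0, +1, -4)].
step 9: apply (+0, +1, -4) → (25, 22, -23)
step 10: apply (+3, -1, -5) → (28, 21, -28)

(28, 21, -28)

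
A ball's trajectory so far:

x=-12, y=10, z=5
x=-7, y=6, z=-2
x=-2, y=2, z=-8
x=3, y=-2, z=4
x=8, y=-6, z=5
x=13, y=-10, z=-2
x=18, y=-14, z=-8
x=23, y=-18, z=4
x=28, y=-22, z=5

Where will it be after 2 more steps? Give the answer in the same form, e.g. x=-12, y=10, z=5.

X: linear, +5 per step → 38 at step 10.
Y: linear, -4 per step → -30 at step 10.
Z: cycles through 5, -2, -8, 4 every 4 steps. Step 10 lands at position 2 of the cycle → -8.

x=38, y=-30, z=-8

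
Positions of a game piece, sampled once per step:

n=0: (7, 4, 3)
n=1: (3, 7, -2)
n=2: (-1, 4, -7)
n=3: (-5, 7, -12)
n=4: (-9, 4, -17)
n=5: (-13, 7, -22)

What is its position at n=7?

The first coordinate changes by -4 each step, so at step 7 it is 7 + 7·(-4) = -21.
The second coordinate repeats the cycle [4, 7] with period 2; step 7 mod 2 = 1, giving 7.
The third coordinate changes by -5 each step, so at step 7 it is 3 + 7·(-5) = -32.

(-21, 7, -32)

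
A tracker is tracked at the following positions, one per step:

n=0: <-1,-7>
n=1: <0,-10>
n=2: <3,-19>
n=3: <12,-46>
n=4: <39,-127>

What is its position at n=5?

Consecutive displacements <+1,-3>, <+3,-9>, <+9,-27>, <+27,-81> scale by a factor of 3 each step.
step 5: <39,-127> + <+81,-243> → <120,-370>

<120,-370>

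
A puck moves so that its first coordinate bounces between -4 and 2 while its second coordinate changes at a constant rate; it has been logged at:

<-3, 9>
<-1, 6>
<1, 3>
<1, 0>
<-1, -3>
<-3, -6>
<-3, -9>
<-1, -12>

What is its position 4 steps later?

The first coordinate reflects between -4 and 2, moving 2 per step.
  step 8: -1 → 1
  step 9: 1 → 1
  step 10: 1 → -1
  step 11: -1 → -3
The second coordinate changes by -3 each step: at step 11 it is -24.

<-3, -24>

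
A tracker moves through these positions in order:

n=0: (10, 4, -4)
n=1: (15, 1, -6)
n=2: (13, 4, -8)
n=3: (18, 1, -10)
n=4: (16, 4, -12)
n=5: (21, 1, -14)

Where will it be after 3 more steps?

Step-to-step displacements: (+5, -3, -2), (-2, +3, -2), (+5, -3, -2), (-2, +3, -2), (+5, -3, -2) — a repeating cycle of length 2.
step 6: apply (-2, +3, -2) → (19, 4, -16)
step 7: apply (+5, -3, -2) → (24, 1, -18)
step 8: apply (-2, +3, -2) → (22, 4, -20)

(22, 4, -20)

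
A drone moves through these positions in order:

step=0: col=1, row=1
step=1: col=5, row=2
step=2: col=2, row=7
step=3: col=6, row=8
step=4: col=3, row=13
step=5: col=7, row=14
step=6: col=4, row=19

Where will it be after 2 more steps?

col=5, row=25

The moves between consecutive positions are (+4,+1), (-3,+5), (+4,+1), (-3,+5), (+4,+1), (-3,+5); they repeat the 2-cycle [(+4,+1), (-3,+5)].
step 7: apply (+4,+1) → col=8, row=20
step 8: apply (-3,+5) → col=5, row=25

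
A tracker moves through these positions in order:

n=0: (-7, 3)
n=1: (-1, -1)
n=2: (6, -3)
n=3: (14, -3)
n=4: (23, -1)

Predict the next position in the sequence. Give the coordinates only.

(33, 3)

Taking differences between consecutive positions: (+6, -4), (+7, -2), (+8, +0), (+9, +2). These grow by (+1, +2) each step.
step 5: (23, -1) + (+10, +4) → (33, 3)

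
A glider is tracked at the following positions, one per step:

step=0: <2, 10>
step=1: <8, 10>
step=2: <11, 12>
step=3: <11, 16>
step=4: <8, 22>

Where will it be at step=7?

Taking differences between consecutive positions: <+6, +0>, <+3, +2>, <+0, +4>, <-3, +6>. These grow by <-3, +2> each step.
step 5: <8, 22> + <-6, +8> → <2, 30>
step 6: <2, 30> + <-9, +10> → <-7, 40>
step 7: <-7, 40> + <-12, +12> → <-19, 52>

<-19, 52>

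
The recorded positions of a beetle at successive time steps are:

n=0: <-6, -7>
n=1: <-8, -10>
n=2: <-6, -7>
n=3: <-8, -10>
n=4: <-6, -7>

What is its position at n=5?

Consecutive displacements <-2, -3>, <+2, +3>, <-2, -3>, <+2, +3> scale by a factor of -1 each step.
step 5: <-6, -7> + <-2, -3> → <-8, -10>

<-8, -10>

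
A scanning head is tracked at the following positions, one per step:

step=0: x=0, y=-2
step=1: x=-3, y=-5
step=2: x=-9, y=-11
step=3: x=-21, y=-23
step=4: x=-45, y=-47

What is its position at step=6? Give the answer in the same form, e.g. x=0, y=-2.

x=-189, y=-191

Step-to-step displacements: (-3, -3), (-6, -6), (-12, -12), (-24, -24); each is 2× the previous.
step 5: x=-45, y=-47 + (-48, -48) → x=-93, y=-95
step 6: x=-93, y=-95 + (-96, -96) → x=-189, y=-191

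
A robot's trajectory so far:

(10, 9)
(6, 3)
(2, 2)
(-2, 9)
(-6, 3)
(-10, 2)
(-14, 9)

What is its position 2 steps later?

The first coordinate changes by -4 each step, so at step 8 it is 10 + 8·(-4) = -22.
The second coordinate repeats the cycle [9, 3, 2] with period 3; step 8 mod 3 = 2, giving 2.

(-22, 2)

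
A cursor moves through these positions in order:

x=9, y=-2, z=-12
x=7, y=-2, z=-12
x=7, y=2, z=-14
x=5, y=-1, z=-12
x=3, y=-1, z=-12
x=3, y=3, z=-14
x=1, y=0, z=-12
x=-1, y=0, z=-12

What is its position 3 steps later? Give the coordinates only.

Differencing gives (-2, +0, +0), (+0, +4, -2), (-2, -3, +2), (-2, +0, +0), (+0, +4, -2), (-2, -3, +2), (-2, +0, +0). This is the pattern (-2, +0, +0), (+0, +4, -2), (-2, -3, +2) repeated.
step 8: apply (+0, +4, -2) → x=-1, y=4, z=-14
step 9: apply (-2, -3, +2) → x=-3, y=1, z=-12
step 10: apply (-2, +0, +0) → x=-5, y=1, z=-12

x=-5, y=1, z=-12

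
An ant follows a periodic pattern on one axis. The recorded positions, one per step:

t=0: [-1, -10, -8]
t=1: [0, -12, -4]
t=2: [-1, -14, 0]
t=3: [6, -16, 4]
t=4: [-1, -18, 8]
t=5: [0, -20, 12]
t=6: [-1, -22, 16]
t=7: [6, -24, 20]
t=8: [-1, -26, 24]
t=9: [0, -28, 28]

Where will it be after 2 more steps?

First: cycles through -1, 0, -1, 6 every 4 steps. Step 11 lands at position 3 of the cycle → 6.
Second: linear, -2 per step → -32 at step 11.
Third: linear, +4 per step → 36 at step 11.

[6, -32, 36]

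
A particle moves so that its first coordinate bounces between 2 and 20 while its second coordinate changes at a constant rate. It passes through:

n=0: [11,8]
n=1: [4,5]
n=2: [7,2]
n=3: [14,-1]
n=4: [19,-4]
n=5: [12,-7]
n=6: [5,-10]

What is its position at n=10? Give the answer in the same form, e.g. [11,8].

[13,-22]

The first coordinate reflects between 2 and 20, moving 7 per step.
  step 7: 5 → 6
  step 8: 6 → 13
  step 9: 13 → 20
  step 10: 20 → 13
The second coordinate changes by -3 each step: at step 10 it is -22.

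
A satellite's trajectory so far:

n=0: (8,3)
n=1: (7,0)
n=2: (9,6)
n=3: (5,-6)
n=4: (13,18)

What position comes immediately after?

(-3,-30)

Step-to-step displacements: (-1,-3), (+2,+6), (-4,-12), (+8,+24); each is -2× the previous.
step 5: (13,18) + (-16,-48) → (-3,-30)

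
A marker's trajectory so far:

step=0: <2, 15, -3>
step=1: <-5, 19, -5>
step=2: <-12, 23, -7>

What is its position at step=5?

Each step adds <-7, +4, -2> to the position.
step 3: <-12, 23, -7> + <-7, +4, -2> → <-19, 27, -9>
step 4: <-19, 27, -9> + <-7, +4, -2> → <-26, 31, -11>
step 5: <-26, 31, -11> + <-7, +4, -2> → <-33, 35, -13>

<-33, 35, -13>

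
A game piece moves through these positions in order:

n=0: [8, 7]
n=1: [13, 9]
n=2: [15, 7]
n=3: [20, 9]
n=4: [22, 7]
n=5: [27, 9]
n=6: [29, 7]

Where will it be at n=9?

The moves between consecutive positions are [+5, +2], [+2, -2], [+5, +2], [+2, -2], [+5, +2], [+2, -2]; they repeat the 2-cycle [[+5, +2], [+2, -2]].
step 7: apply [+5, +2] → [34, 9]
step 8: apply [+2, -2] → [36, 7]
step 9: apply [+5, +2] → [41, 9]

[41, 9]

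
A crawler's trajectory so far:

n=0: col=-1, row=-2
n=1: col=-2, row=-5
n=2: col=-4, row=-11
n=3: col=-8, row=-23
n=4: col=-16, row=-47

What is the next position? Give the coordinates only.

col=-32, row=-95

The jumps are (-1, -3), (-2, -6), (-4, -12), (-8, -24) — a geometric progression with ratio 2.
step 5: col=-16, row=-47 + (-16, -48) → col=-32, row=-95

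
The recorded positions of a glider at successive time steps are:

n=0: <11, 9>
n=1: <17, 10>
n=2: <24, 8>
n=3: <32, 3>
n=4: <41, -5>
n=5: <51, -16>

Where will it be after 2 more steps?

First differences are <+6, +1>, <+7, -2>, <+8, -5>, <+9, -8>, <+10, -11>; their common second difference is <+1, -3> (constant acceleration).
step 6: <51, -16> + <+11, -14> → <62, -30>
step 7: <62, -30> + <+12, -17> → <74, -47>

<74, -47>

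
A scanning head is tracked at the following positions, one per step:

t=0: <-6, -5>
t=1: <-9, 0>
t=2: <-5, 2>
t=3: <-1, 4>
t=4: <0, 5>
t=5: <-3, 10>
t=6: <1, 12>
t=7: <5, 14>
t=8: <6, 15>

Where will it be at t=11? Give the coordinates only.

<11, 24>

Differencing gives <-3, +5>, <+4, +2>, <+4, +2>, <+1, +1>, <-3, +5>, <+4, +2>, <+4, +2>, <+1, +1>. This is the pattern <-3, +5>, <+4, +2>, <+4, +2>, <+1, +1> repeated.
step 9: apply <-3, +5> → <3, 20>
step 10: apply <+4, +2> → <7, 22>
step 11: apply <+4, +2> → <11, 24>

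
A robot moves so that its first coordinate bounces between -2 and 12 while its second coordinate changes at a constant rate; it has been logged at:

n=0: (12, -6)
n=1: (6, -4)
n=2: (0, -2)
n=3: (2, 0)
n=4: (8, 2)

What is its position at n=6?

(4, 6)

The first coordinate reflects between -2 and 12, moving 6 per step.
  step 5: 8 → 10
  step 6: 10 → 4
The second coordinate changes by +2 each step: at step 6 it is 6.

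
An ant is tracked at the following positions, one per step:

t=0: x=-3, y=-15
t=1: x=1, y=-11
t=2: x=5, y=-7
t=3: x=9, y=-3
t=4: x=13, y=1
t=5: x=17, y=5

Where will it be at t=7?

x=25, y=13

Each step adds (+4, +4) to the position.
step 6: x=17, y=5 + (+4, +4) → x=21, y=9
step 7: x=21, y=9 + (+4, +4) → x=25, y=13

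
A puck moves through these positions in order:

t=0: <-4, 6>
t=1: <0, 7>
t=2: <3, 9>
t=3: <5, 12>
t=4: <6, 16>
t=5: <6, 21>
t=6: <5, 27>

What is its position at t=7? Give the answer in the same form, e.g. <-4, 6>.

<3, 34>

Taking differences between consecutive positions: <+4, +1>, <+3, +2>, <+2, +3>, <+1, +4>, <+0, +5>, <-1, +6>. These grow by <-1, +1> each step.
step 7: <5, 27> + <-2, +7> → <3, 34>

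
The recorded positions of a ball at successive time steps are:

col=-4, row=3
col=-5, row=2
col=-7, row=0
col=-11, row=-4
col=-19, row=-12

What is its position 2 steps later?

col=-67, row=-60

Step-to-step displacements: (-1, -1), (-2, -2), (-4, -4), (-8, -8); each is 2× the previous.
step 5: col=-19, row=-12 + (-16, -16) → col=-35, row=-28
step 6: col=-35, row=-28 + (-32, -32) → col=-67, row=-60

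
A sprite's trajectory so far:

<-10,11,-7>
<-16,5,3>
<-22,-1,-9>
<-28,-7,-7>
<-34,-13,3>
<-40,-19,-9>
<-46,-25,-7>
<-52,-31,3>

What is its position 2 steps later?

<-64,-43,-7>

The first coordinate changes by -6 each step, so at step 9 it is -10 + 9·(-6) = -64.
The second coordinate changes by -6 each step, so at step 9 it is 11 + 9·(-6) = -43.
The third coordinate repeats the cycle [-7, 3, -9] with period 3; step 9 mod 3 = 0, giving -7.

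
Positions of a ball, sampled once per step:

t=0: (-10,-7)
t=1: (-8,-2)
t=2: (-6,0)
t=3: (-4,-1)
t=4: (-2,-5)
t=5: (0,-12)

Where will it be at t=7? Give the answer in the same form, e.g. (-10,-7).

(4,-35)

Taking differences between consecutive positions: (+2,+5), (+2,+2), (+2,-1), (+2,-4), (+2,-7). These grow by (+0,-3) each step.
step 6: (0,-12) + (+2,-10) → (2,-22)
step 7: (2,-22) + (+2,-13) → (4,-35)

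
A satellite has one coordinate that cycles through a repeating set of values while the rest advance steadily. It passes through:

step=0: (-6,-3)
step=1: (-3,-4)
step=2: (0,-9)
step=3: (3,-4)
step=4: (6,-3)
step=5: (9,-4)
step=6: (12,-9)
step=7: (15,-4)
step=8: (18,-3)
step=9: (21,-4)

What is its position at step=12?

First: linear, +3 per step → 30 at step 12.
Second: cycles through -3, -4, -9, -4 every 4 steps. Step 12 lands at position 0 of the cycle → -3.

(30,-3)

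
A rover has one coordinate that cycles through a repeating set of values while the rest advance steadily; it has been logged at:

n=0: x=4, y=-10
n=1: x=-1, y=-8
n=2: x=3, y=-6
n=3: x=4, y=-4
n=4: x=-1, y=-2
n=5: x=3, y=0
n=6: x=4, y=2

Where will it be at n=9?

The x coordinate repeats the cycle [4, -1, 3] with period 3; step 9 mod 3 = 0, giving 4.
The y coordinate changes by +2 each step, so at step 9 it is -10 + 9·(2) = 8.

x=4, y=8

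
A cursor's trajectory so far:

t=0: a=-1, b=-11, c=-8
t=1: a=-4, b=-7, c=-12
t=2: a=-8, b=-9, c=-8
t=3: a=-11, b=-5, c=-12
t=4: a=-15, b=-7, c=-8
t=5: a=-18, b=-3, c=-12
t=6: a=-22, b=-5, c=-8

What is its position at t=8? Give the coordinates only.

Differencing gives (-3, +4, -4), (-4, -2, +4), (-3, +4, -4), (-4, -2, +4), (-3, +4, -4), (-4, -2, +4). This is the pattern (-3, +4, -4), (-4, -2, +4) repeated.
step 7: apply (-3, +4, -4) → a=-25, b=-1, c=-12
step 8: apply (-4, -2, +4) → a=-29, b=-3, c=-8

a=-29, b=-3, c=-8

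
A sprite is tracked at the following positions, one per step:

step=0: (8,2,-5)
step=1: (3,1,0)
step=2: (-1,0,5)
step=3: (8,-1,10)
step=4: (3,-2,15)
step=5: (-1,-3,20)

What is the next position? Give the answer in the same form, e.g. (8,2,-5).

First: cycles through 8, 3, -1 every 3 steps. Step 6 lands at position 0 of the cycle → 8.
Second: linear, -1 per step → -4 at step 6.
Third: linear, +5 per step → 25 at step 6.

(8,-4,25)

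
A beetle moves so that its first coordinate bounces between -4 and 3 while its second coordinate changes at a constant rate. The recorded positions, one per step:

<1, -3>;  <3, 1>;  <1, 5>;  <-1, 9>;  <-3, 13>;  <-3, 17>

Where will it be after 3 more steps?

The first coordinate reflects between -4 and 3, moving 2 per step.
  step 6: -3 → -1
  step 7: -1 → 1
  step 8: 1 → 3
The second coordinate changes by +4 each step: at step 8 it is 29.

<3, 29>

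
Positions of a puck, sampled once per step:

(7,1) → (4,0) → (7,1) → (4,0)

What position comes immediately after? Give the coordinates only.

Step-to-step displacements: (-3,-1), (+3,+1), (-3,-1); each is -1× the previous.
step 4: (4,0) + (+3,+1) → (7,1)

(7,1)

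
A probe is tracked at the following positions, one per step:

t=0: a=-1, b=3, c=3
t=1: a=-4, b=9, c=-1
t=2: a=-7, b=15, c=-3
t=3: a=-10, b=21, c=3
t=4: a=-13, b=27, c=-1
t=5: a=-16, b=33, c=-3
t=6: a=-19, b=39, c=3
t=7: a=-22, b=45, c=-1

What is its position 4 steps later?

a=-34, b=69, c=-3

The a coordinate changes by -3 each step, so at step 11 it is -1 + 11·(-3) = -34.
The b coordinate changes by +6 each step, so at step 11 it is 3 + 11·(6) = 69.
The c coordinate repeats the cycle [3, -1, -3] with period 3; step 11 mod 3 = 2, giving -3.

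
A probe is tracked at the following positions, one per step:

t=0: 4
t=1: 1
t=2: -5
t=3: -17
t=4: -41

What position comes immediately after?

-89

Consecutive displacements -3, -6, -12, -24 scale by a factor of 2 each step.
step 5: -41 − 48 → -89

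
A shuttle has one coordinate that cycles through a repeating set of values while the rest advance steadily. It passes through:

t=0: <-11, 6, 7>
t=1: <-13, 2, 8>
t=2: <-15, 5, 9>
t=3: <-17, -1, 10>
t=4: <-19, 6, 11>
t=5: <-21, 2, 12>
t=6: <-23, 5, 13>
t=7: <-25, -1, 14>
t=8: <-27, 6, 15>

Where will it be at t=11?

<-33, -1, 18>

The first coordinate changes by -2 each step, so at step 11 it is -11 + 11·(-2) = -33.
The second coordinate repeats the cycle [6, 2, 5, -1] with period 4; step 11 mod 4 = 3, giving -1.
The third coordinate changes by +1 each step, so at step 11 it is 7 + 11·(1) = 18.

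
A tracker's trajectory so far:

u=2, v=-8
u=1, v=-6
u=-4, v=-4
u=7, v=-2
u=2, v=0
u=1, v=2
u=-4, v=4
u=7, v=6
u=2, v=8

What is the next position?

U: cycles through 2, 1, -4, 7 every 4 steps. Step 9 lands at position 1 of the cycle → 1.
V: linear, +2 per step → 10 at step 9.

u=1, v=10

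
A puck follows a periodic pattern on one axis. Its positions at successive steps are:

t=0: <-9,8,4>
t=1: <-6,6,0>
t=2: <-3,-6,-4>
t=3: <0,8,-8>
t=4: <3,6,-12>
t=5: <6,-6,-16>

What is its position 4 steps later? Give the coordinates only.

<18,8,-32>

The first coordinate changes by +3 each step, so at step 9 it is -9 + 9·(3) = 18.
The second coordinate repeats the cycle [8, 6, -6] with period 3; step 9 mod 3 = 0, giving 8.
The third coordinate changes by -4 each step, so at step 9 it is 4 + 9·(-4) = -32.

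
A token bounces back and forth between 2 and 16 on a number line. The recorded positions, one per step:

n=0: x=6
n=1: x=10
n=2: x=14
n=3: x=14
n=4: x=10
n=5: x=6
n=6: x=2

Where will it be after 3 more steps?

The value reflects between 2 and 16, moving 4 per step.
  step 7: 2 → 6
  step 8: 6 → 10
  step 9: 10 → 14

x=14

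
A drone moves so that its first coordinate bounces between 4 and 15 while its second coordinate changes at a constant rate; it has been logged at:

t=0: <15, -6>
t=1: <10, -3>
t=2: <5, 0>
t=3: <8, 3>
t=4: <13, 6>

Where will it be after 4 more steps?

<11, 18>

The first coordinate reflects between 4 and 15, moving 5 per step.
  step 5: 13 → 12
  step 6: 12 → 7
  step 7: 7 → 6
  step 8: 6 → 11
The second coordinate changes by +3 each step: at step 8 it is 18.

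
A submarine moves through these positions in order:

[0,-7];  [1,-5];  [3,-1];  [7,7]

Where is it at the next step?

[15,23]

The jumps are [+1,+2], [+2,+4], [+4,+8] — a geometric progression with ratio 2.
step 4: [7,7] + [+8,+16] → [15,23]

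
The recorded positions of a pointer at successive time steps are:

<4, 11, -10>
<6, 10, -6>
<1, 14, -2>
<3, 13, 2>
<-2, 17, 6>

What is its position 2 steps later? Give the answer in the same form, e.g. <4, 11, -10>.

Step-to-step displacements: <+2, -1, +4>, <-5, +4, +4>, <+2, -1, +4>, <-5, +4, +4> — a repeating cycle of length 2.
step 5: apply <+2, -1, +4> → <0, 16, 10>
step 6: apply <-5, +4, +4> → <-5, 20, 14>

<-5, 20, 14>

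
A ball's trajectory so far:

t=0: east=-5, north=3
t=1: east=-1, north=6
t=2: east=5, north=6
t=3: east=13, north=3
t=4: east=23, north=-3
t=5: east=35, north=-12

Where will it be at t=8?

Taking differences between consecutive positions: (+4, +3), (+6, +0), (+8, -3), (+10, -6), (+12, -9). These grow by (+2, -3) each step.
step 6: east=35, north=-12 + (+14, -12) → east=49, north=-24
step 7: east=49, north=-24 + (+16, -15) → east=65, north=-39
step 8: east=65, north=-39 + (+18, -18) → east=83, north=-57

east=83, north=-57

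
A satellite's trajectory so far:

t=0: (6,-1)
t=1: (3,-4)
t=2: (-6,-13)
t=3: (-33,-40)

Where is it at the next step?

Consecutive displacements (-3,-3), (-9,-9), (-27,-27) scale by a factor of 3 each step.
step 4: (-33,-40) + (-81,-81) → (-114,-121)

(-114,-121)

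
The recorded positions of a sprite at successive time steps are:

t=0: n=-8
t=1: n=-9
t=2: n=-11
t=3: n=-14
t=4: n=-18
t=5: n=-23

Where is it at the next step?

First differences are -1, -2, -3, -4, -5; their common second difference is -1 (constant acceleration).
step 6: -23 − 6 → n=-29

n=-29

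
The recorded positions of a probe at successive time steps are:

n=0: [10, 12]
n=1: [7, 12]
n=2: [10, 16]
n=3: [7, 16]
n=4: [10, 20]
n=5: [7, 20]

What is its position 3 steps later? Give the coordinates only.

[10, 28]

Step-to-step displacements: [-3, +0], [+3, +4], [-3, +0], [+3, +4], [-3, +0] — a repeating cycle of length 2.
step 6: apply [+3, +4] → [10, 24]
step 7: apply [-3, +0] → [7, 24]
step 8: apply [+3, +4] → [10, 28]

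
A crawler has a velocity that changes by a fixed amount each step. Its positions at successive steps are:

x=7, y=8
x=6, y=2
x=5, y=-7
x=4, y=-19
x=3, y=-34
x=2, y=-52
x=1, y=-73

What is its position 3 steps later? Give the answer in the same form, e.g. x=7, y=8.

x=-2, y=-154

First differences are (-1, -6), (-1, -9), (-1, -12), (-1, -15), (-1, -18), (-1, -21); their common second difference is (+0, -3) (constant acceleration).
step 7: x=1, y=-73 + (-1, -24) → x=0, y=-97
step 8: x=0, y=-97 + (-1, -27) → x=-1, y=-124
step 9: x=-1, y=-124 + (-1, -30) → x=-2, y=-154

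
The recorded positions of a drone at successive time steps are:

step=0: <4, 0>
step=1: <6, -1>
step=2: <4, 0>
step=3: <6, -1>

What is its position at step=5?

<6, -1>

The jumps are <+2, -1>, <-2, +1>, <+2, -1> — a geometric progression with ratio -1.
step 4: <6, -1> + <-2, +1> → <4, 0>
step 5: <4, 0> + <+2, -1> → <6, -1>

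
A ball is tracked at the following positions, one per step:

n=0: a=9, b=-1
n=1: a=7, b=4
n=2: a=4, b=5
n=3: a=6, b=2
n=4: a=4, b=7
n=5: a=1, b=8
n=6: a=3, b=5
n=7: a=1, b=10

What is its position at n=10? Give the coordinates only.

a=-2, b=13

Step-to-step displacements: (-2, +5), (-3, +1), (+2, -3), (-2, +5), (-3, +1), (+2, -3), (-2, +5) — a repeating cycle of length 3.
step 8: apply (-3, +1) → a=-2, b=11
step 9: apply (+2, -3) → a=0, b=8
step 10: apply (-2, +5) → a=-2, b=13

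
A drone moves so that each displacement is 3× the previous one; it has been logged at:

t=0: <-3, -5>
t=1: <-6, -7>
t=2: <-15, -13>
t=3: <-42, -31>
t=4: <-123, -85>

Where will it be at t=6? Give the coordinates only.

Consecutive displacements <-3, -2>, <-9, -6>, <-27, -18>, <-81, -54> scale by a factor of 3 each step.
step 5: <-123, -85> + <-243, -162> → <-366, -247>
step 6: <-366, -247> + <-729, -486> → <-1095, -733>

<-1095, -733>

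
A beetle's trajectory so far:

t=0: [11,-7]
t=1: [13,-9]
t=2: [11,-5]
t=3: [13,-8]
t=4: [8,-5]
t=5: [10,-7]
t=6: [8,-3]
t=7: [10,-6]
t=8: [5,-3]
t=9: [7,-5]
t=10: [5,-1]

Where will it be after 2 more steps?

[2,-1]

Step-to-step displacements: [+2,-2], [-2,+4], [+2,-3], [-5,+3], [+2,-2], [-2,+4], [+2,-3], [-5,+3], [+2,-2], [-2,+4] — a repeating cycle of length 4.
step 11: apply [+2,-3] → [7,-4]
step 12: apply [-5,+3] → [2,-1]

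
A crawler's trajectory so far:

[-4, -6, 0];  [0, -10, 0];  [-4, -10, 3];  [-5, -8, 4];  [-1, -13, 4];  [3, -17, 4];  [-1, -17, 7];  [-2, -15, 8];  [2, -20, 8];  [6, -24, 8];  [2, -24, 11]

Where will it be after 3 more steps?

Differencing gives [+4, -4, +0], [-4, +0, +3], [-1, +2, +1], [+4, -5, +0], [+4, -4, +0], [-4, +0, +3], [-1, +2, +1], [+4, -5, +0], [+4, -4, +0], [-4, +0, +3]. This is the pattern [+4, -4, +0], [-4, +0, +3], [-1, +2, +1], [+4, -5, +0] repeated.
step 11: apply [-1, +2, +1] → [1, -22, 12]
step 12: apply [+4, -5, +0] → [5, -27, 12]
step 13: apply [+4, -4, +0] → [9, -31, 12]

[9, -31, 12]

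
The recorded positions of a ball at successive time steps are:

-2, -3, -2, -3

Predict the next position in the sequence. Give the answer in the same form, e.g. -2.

-2

Consecutive displacements -1, +1, -1 scale by a factor of -1 each step.
step 4: -3 + 1 → -2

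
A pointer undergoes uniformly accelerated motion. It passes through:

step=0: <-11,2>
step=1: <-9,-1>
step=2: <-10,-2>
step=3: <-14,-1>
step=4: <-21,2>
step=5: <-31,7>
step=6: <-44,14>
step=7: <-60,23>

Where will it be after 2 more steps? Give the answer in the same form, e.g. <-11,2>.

First differences are <+2,-3>, <-1,-1>, <-4,+1>, <-7,+3>, <-10,+5>, <-13,+7>, <-16,+9>; their common second difference is <-3,+2> (constant acceleration).
step 8: <-60,23> + <-19,+11> → <-79,34>
step 9: <-79,34> + <-22,+13> → <-101,47>

<-101,47>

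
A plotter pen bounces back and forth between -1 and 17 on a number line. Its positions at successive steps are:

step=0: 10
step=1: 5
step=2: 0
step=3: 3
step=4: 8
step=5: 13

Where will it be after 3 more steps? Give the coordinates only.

6

The value reflects between -1 and 17, moving 5 per step.
  step 6: 13 → 16
  step 7: 16 → 11
  step 8: 11 → 6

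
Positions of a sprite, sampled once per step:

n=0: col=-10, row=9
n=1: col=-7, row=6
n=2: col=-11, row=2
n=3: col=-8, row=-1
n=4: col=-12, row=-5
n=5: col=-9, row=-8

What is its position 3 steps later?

col=-14, row=-19

The moves between consecutive positions are (+3, -3), (-4, -4), (+3, -3), (-4, -4), (+3, -3); they repeat the 2-cycle [(+3, -3), (-4, -4)].
step 6: apply (-4, -4) → col=-13, row=-12
step 7: apply (+3, -3) → col=-10, row=-15
step 8: apply (-4, -4) → col=-14, row=-19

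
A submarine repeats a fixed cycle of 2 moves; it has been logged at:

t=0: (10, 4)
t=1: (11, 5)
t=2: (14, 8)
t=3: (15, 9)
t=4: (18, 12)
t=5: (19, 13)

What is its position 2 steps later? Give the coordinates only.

(23, 17)

The moves between consecutive positions are (+1, +1), (+3, +3), (+1, +1), (+3, +3), (+1, +1); they repeat the 2-cycle [(+1, +1), (+3, +3)].
step 6: apply (+3, +3) → (22, 16)
step 7: apply (+1, +1) → (23, 17)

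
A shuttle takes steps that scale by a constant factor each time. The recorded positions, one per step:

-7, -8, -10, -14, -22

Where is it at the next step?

-38

Step-to-step displacements: -1, -2, -4, -8; each is 2× the previous.
step 5: -22 − 16 → -38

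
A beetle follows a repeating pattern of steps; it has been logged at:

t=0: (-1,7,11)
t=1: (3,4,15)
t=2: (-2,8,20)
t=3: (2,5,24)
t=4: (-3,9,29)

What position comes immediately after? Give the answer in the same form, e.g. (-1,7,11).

(1,6,33)

Step-to-step displacements: (+4,-3,+4), (-5,+4,+5), (+4,-3,+4), (-5,+4,+5) — a repeating cycle of length 2.
step 5: apply (+4,-3,+4) → (1,6,33)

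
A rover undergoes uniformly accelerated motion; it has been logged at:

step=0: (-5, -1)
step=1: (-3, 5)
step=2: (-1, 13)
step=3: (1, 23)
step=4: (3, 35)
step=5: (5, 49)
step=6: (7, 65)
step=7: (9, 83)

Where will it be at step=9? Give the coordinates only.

(13, 125)

Successive displacements: (+2, +6), (+2, +8), (+2, +10), (+2, +12), (+2, +14), (+2, +16), (+2, +18) — each changes by (+0, +2).
step 8: (9, 83) + (+2, +20) → (11, 103)
step 9: (11, 103) + (+2, +22) → (13, 125)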